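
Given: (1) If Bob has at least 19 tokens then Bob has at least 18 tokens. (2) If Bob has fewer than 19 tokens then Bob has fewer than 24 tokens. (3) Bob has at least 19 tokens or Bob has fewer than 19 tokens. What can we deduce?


Constructive dilemma: (P → Q) ∧ (R → S), P ∨ R ⊢ Q ∨ S
Premise 1: Bob has at least 19 tokens → Bob has at least 18 tokens
Premise 2: Bob has fewer than 19 tokens → Bob has fewer than 24 tokens
Premise 3: Bob has at least 19 tokens ∨ Bob has fewer than 19 tokens
Case 1: Assuming Bob has at least 19 tokens, then by Premise 1, Bob has at least 18 tokens.
Case 2: Assuming Bob has fewer than 19 tokens, then by Premise 2, Bob has fewer than 24 tokens.
Since one of Bob has at least 19 tokens or Bob has fewer than 19 tokens must hold, we get Bob has at least 18 tokens or Bob has fewer than 24 tokens.

Bob has at least 18 tokens or Bob has fewer than 24 tokens.


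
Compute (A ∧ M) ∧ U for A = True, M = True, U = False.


A = True, M = True, U = False
Step 1: A ∧ M = True AND True = True
Step 2: True ∧ U = True AND False = False
AND is true only when ALL operands are true.

False


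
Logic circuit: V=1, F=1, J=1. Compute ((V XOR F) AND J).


V XOR F = 1^1 = 0
0 AND 1 = 0

0


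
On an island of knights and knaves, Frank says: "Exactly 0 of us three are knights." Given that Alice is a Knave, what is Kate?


Frank claims exactly 0 knights among Frank, Alice, Kate.
Given: Alice is a Knave.

Case 1: Frank is a Knight (tells truth)
  Then exactly 0 of the three are knights.
  Counting Frank, Alice: 1 knight(s) so far. Need -1 more → impossible.
Case 2: Frank is a Knave (lies)
  Then the count is NOT 0.
  If Kate = Knave, count = 0 = 0 → claim would be true, contradicts lie.
  If Kate = Knight, count = 1 ≠ 0 → lie confirmed ✓

Kate is a Knight.

Knight


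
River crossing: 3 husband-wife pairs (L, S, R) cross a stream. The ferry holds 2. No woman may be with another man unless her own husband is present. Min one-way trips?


Label couples L, S, R (H = husband, W = wife).
Counting alone: 6 people, the ferry carries 2 and someone must bring it back, so each round trip nets at most +1 on the far side until the last crossing → at least 9 trips. The jealousy constraint makes 9 impossible; the shortest valid schedule has 11:
1. WL+WS →  (far: WL,WS; near: HL,HS,HR,WR)
2. WL ←       (far: WS; near: HL,HS,HR,WL,WR)
3. WL+WR →  (far: WL,WS,WR; near: HL,HS,HR)
4. WL ←       (far: WS,WR; near: HL,HS,HR,WL)
5. HS+HR →  (far: HS,WS,HR,WR; near: HL,WL)
6. HS+WS ←  (far: HR,WR; near: HL,WL,HS,WS)
7. HL+HS →  (far: HL,HS,HR,WR; near: WL,WS)
8. WR ←       (far: HL,HS,HR; near: WL,WS,WR)
9. WL+WS →  (far: HL,WL,HS,WS,HR; near: WR)
10. HR ←      (far: HL,WL,HS,WS; near: HR,WR)
11. HR+WR → (far: all six; near: empty)
In every state each wife is either with her husband or with no other man.
Minimum trips = 11

11


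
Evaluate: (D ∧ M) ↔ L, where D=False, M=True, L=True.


D = False, M = True, L = True
Expression: (D ∧ M) ↔ L
Step 1: D ∧ M = False AND True = False
Step 2: (False) ↔ L = (False iff True) = False

False


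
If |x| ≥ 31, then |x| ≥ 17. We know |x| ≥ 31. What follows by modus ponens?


Modus ponens: P → Q, P ⊢ Q
P: |x| ≥ 31
Q: |x| ≥ 17
We have P → Q and P is true.
By modus ponens, Q must be true.

|x| ≥ 17


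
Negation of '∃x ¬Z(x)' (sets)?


Original: ∃x ¬Z(x)
Rule: ¬∀→∃, ¬∃→∀, negate predicate.
Negation: ∀x Z(x)

∀x Z(x)


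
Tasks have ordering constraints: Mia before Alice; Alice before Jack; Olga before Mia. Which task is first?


Constraints: Mia before Alice; Alice before Jack; Olga before Mia
The first task can have nothing scheduled before it, so it must never appear on the right of a 'before'.
Tasks appearing after some 'before': Alice, Jack, Mia.
The only task not in that list is Olga → it is first.

Olga


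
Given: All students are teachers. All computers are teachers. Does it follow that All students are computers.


Premise 1: All students are teachers.
Premise 2: All computers are teachers.
Conclusion: All students are computers.
Fallacy: undistributed middle. teachers is predicate in both.
Counterexample: students and computers could be disjoint subsets of teachers.

Invalid


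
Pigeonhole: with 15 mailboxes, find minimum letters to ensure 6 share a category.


Pigeonhole: to guarantee k in one of n categories, need (k-1)×n + 1.
k = 6, n = 15
Minimum = (6-1) × 15 + 1 = 5 × 15 + 1

76


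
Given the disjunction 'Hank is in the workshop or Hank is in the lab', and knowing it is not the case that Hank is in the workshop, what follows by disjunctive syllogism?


Disjunctive syllogism: P ∨ Q, ¬P ⊢ Q
Disjunction: Hank is in the workshop ∨ Hank is in the lab
We know it is not the case that Hank is in the workshop.
By disjunctive syllogism, the other disjunct must be true.

Hank is in the lab


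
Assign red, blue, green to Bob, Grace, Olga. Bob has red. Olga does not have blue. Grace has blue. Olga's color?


From clues:
  Grace → blue
  Bob → red
By elimination, Olga gets the remaining.

green


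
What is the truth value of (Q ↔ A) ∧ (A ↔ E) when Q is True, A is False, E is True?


Q = True, A = False, E = True
Step 1: Q ↔ A is true when Q and A have the same value. Result: False
Step 2: A ↔ E is true when A and E have the same value. Result: False
Step 3: False ∧ False = False

False


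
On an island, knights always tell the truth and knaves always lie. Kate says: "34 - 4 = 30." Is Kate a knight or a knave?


Statement: "34 - 4 = 30."
Actual: 34 - 4 = 30
Claimed: 30
Statement is TRUE → Kate tells the truth → Knight

Knight


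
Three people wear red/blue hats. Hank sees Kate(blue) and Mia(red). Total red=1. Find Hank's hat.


Total red = 1, seen red = 1
Own red = 1 - 1 = 0
Hank's hat is blue.

blue


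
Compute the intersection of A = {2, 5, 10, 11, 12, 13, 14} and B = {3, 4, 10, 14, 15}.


A = {2, 5, 10, 11, 12, 13, 14}
B = {3, 4, 10, 14, 15}
Operation: intersection
Elements in both: 10, 14

{10, 14}


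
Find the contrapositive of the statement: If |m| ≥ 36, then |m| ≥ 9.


Original: If |m| ≥ 36, then |m| ≥ 9
Contrapositive: If ¬Q, then ¬P
Negate Q: not (|m| ≥ 9)
Negate P: not (|m| ≥ 36)

If not (|m| ≥ 9), then not (|m| ≥ 36).


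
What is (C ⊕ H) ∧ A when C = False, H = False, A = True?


C = False, H = False, A = True
Step 1: C ⊕ H = False XOR False = False
Step 2: False ∧ A = False AND True = False
XOR true when exactly one of C,H is true; then AND with A.

False


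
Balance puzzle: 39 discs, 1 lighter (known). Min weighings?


Each weighing has 3 outcomes (left heavy / balance / right heavy), so k weighings distinguish at most 3^k cases; splitting into three near-equal groups achieves this.
Need 3^k ≥ 39: 3^3 = 27 < 39 ≤ 3^4 = 81
k = ⌈log₃(39)⌉ = 4

4


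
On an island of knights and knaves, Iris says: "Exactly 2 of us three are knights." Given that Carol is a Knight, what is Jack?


Iris claims exactly 2 knights among Iris, Carol, Jack.
Given: Carol is a Knight.

Case 1: Iris is a Knight (tells truth)
  Then exactly 2 of the three are knights.
  Counting Iris, Carol: 2 knight(s) so far. Need 0 more → Jack = Knave.
Case 2: Iris is a Knave (lies)
  Then the count is NOT 2.
  If Jack = Knight, count = 2 = 2 → claim would be true, contradicts lie.
  If Jack = Knave, count = 1 ≠ 2 → lie confirmed ✓

Jack is a Knave.

Knave


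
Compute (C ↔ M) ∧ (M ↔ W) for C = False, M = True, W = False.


C = False, M = True, W = False
Step 1: C ↔ M is true when C and M have the same value. Result: False
Step 2: M ↔ W is true when M and W have the same value. Result: False
Step 3: False ∧ False = False

False


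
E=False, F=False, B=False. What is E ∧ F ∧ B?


E = False, F = False, B = False
Expression: E ∧ F ∧ B
Step 1: E ∧ F = False AND False = False
Step 2: (False) ∧ B = False AND False = False

False


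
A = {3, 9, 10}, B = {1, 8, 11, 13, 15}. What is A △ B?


A = {3, 9, 10}
B = {1, 8, 11, 13, 15}
Operation: symmetric difference
In A only: [3, 9, 10], in B only: [1, 8, 11, 13, 15]

{1, 3, 8, 9, 10, 11, 13, 15}


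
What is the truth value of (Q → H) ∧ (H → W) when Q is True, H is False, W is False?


Q = True, H = False, W = False
Step 1: Q → H is false only when Q=True and H=False. Result: False
Step 2: H → W is false only when H=True and W=False. Result: True
Step 3: False ∧ True = False

False


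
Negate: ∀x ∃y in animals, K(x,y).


Original: ∀x ∃y K(x,y)
Rule: ¬∀→∃, ¬∃→∀, negate predicate.
Negation: ∃x ∀y ¬K(x,y)

∃x ∀y ¬K(x,y)


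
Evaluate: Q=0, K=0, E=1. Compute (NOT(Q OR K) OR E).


Q OR K = 0
NOT(0) = 1
1 OR 1 = 1

1


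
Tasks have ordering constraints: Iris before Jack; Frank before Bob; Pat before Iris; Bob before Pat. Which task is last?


Constraints: Iris before Jack; Frank before Bob; Pat before Iris; Bob before Pat
The last task can have nothing scheduled after it, so it must never appear on the left of a 'before'.
Tasks appearing before some other task: Iris, Frank, Pat, Bob.
The only task not in that list is Jack → it is last.

Jack


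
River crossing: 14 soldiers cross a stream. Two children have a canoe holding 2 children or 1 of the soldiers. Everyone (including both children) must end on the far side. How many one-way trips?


Per crossing of one of the soldiers: children→, one←, one of the soldiers→, one← = 4 trips
14 × 4 = 56, + 1 final children→ = 57
Minimum trips = 57

57


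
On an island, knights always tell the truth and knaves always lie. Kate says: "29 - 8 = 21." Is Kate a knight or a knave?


Statement: "29 - 8 = 21."
Actual: 29 - 8 = 21
Claimed: 21
Statement is TRUE → Kate tells the truth → Knight

Knight


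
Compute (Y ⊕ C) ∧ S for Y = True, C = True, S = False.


Y = True, C = True, S = False
Step 1: Y ⊕ C = True XOR True = False
Step 2: False ∧ S = False AND False = False
XOR true when exactly one of Y,C is true; then AND with S.

False


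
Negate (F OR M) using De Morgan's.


De Morgan's law: ¬(P ∨ Q) ≡ ¬P ∧ ¬Q
¬(F ∨ M) = ¬F ∧ ¬M

¬F ∧ ¬M


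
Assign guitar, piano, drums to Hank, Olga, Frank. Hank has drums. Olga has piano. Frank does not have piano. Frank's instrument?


From clues:
  Hank → drums
  Olga → piano
By elimination, Frank gets the remaining.

guitar


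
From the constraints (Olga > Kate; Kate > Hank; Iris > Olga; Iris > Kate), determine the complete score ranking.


Constraints: Olga > Kate; Kate > Hank; Iris > Olga; Iris > Kate
Method: at each step, the next-highest is the one remaining person who never appears on the smaller side of a constraint between remaining people.
  Step 1: remaining {Iris, Kate, Olga, Hank}; on the smaller side: {Kate, Olga, Hank} → Iris is next (Iris > Olga; Iris > Kate).
  Step 2: remaining {Kate, Olga, Hank}; on the smaller side: {Kate, Hank} → Olga is next (Olga > Kate).
  Step 3: remaining {Kate, Hank}; on the smaller side: {Hank} → Kate is next (Kate > Hank).
  Step 4: only Hank remains → lowest.
Final ranking (highest to lowest):

Iris > Olga > Kate > Hank


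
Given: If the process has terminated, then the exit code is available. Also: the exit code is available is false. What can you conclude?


Modus tollens: P → Q, ¬Q ⊢ ¬P
P: the process has terminated
Q: the exit code is available
We have P → Q and Q is false.
By modus tollens, P must be false.

It is not the case that the process has terminated


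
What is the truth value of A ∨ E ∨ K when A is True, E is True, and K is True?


A = True, E = True, K = True
Step 1: A ∨ E = True OR True = True
Step 2: True ∨ K = True OR True = True
OR is true when at least one operand is true.

True


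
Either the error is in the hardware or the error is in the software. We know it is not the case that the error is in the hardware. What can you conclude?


Disjunctive syllogism: P ∨ Q, ¬P ⊢ Q
Disjunction: the error is in the hardware ∨ the error is in the software
We know it is not the case that the error is in the hardware.
By disjunctive syllogism, the other disjunct must be true.

The error is in the software


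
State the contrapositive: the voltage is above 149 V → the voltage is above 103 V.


Original: If the voltage is above 149 V, then the voltage is above 103 V
Contrapositive: If ¬Q, then ¬P
Negate Q: not (the voltage is above 103 V)
Negate P: not (the voltage is above 149 V)

If not (the voltage is above 103 V), then not (the voltage is above 149 V).


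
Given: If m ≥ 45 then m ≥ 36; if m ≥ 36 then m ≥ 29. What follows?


Hypothetical syllogism: P → Q, Q → R ⊢ P → R
Premise 1: m ≥ 45 → m ≥ 36
Premise 2: m ≥ 36 → m ≥ 29
Chain the implications: the middle term (m ≥ 36) links the two.
Conclusion: If m ≥ 45, then m ≥ 29.

If m ≥ 45, then m ≥ 29.


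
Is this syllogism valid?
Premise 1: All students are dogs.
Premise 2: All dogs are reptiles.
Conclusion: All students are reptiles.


Premise 1: All students are dogs.
Premise 2: All dogs are reptiles.
Conclusion: All students are reptiles.
Barbara syllogism (AAA-1): All A are B, All B are C → All A are C.
Middle term (dogs) distributed in premise 2.

Valid


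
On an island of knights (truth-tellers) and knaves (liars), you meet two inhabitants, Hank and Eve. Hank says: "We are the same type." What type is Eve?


Hank says: "We are the same type."
Case 1: Hank is a Knight (truth-teller)
  Statement is true → they ARE the same → Eve is also a Knight
Case 2: Hank is a Knave (liar)
  Statement is false → they are NOT the same → Eve is a Knight
In both cases, Eve is a Knight.

Knight


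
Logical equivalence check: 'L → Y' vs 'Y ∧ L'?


Expression 1: L → Y
Expression 2: Y ∧ L
Truth table (L Y | Expr1 Expr2):
  T T |   T     T
  T F |   F     F
  F T |   T     F   ← differ
  F F |   T     F   ← differ
Counterexample: L=F, Y=T gives Expr1 = T but Expr2 = F, so the expressions are NOT logically equivalent.

No


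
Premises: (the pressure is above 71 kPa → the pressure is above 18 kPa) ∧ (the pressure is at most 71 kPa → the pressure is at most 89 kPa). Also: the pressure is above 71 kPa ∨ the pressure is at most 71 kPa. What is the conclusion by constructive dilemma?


Constructive dilemma: (P → Q) ∧ (R → S), P ∨ R ⊢ Q ∨ S
Premise 1: the pressure is above 71 kPa → the pressure is above 18 kPa
Premise 2: the pressure is at most 71 kPa → the pressure is at most 89 kPa
Premise 3: the pressure is above 71 kPa ∨ the pressure is at most 71 kPa
Case 1: Assuming the pressure is above 71 kPa, then by Premise 1, the pressure is above 18 kPa.
Case 2: Assuming the pressure is at most 71 kPa, then by Premise 2, the pressure is at most 89 kPa.
Since one of the pressure is above 71 kPa or the pressure is at most 71 kPa must hold, we get the pressure is above 18 kPa or the pressure is at most 89 kPa.

The pressure is above 18 kPa or the pressure is at most 89 kPa.


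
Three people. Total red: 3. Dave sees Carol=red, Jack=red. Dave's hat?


Total red = 3, seen red = 2
Own red = 3 - 2 = 1
Dave's hat is red.

red


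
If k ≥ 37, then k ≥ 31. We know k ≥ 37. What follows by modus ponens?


Modus ponens: P → Q, P ⊢ Q
P: k ≥ 37
Q: k ≥ 31
We have P → Q and P is true.
By modus ponens, Q must be true.

k ≥ 31


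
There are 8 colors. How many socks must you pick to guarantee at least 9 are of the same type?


Pigeonhole: to guarantee k in one of n categories, need (k-1)×n + 1.
k = 9, n = 8
Minimum = (9-1) × 8 + 1 = 8 × 8 + 1

65


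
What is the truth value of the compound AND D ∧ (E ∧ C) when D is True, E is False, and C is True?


D = True, E = False, C = True
Step 1: E ∧ C = False AND True = False
Step 2: D ∧ False = True AND False = False
AND is true only when ALL operands are true.

False


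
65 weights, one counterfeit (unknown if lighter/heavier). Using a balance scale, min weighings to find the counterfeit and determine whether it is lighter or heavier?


Let n = 65. 130 possibilities (n weights × lighter/heavier); each weighing has 3 outcomes.
Bound for k weighings: say the first weighing puts j weights on each pan. If it tips, the 2j weighed weights remain suspects (each with a known direction) and k-1 weighings give 3^(k-1) outcomes; 3^(k-1) is odd, so 2j ≤ 3^(k-1) - 1. If it balances, the n - 2j unweighed weights remain with direction unknown: 2(n - 2j) ≤ 3^(k-1) - 1 by the same parity argument. Adding, n ≤ (3^(k-1) - 1) + (3^(k-1) - 1)/2 = (3^k - 3)/2, and the classical three-group strategy achieves this (3 weights in 2 weighings, 12 in 3, 39 in 4, 120 in 5).
So we need the smallest k with (3^k - 3)/2 ≥ 65.
k = 4: (3^4 - 3)/2 = 39 < 65 ✗
k = 5: (3^5 - 3)/2 = 120 ≥ 65 ✓

5


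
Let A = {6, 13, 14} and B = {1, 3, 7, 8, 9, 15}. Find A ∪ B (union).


A = {6, 13, 14}
B = {1, 3, 7, 8, 9, 15}
Operation: union
All elements combined: 1, 3, 6, 7, 8, 9, 13, 14, 15

{1, 3, 6, 7, 8, 9, 13, 14, 15}


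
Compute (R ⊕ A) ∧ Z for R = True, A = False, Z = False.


R = True, A = False, Z = False
Step 1: R ⊕ A = True XOR False = True
Step 2: True ∧ Z = True AND False = False
XOR true when exactly one of R,A is true; then AND with Z.

False


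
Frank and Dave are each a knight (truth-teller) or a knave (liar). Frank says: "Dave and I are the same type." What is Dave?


Frank says: "Dave and I are the same type."
Case 1: Frank is a Knight (truth-teller)
  Statement is true → they ARE the same → Dave is also a Knight
Case 2: Frank is a Knave (liar)
  Statement is false → they are NOT the same → Dave is a Knight
In both cases, Dave is a Knight.

Knight


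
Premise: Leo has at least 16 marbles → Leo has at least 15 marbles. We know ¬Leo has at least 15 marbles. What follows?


Modus tollens: P → Q, ¬Q ⊢ ¬P
P: Leo has at least 16 marbles
Q: Leo has at least 15 marbles
We have P → Q and Q is false.
By modus tollens, P must be false.

It is not the case that Leo has at least 16 marbles


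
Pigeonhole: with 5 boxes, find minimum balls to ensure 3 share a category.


Pigeonhole: to guarantee k in one of n categories, need (k-1)×n + 1.
k = 3, n = 5
Minimum = (3-1) × 5 + 1 = 2 × 5 + 1

11


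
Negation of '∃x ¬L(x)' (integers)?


Original: ∃x ¬L(x)
Rule: ¬∀→∃, ¬∃→∀, negate predicate.
Negation: ∀x L(x)

∀x L(x)


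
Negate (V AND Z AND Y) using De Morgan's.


De Morgan's law: ¬(P ∧ Q ∧ R) ≡ ¬P ∨ ¬Q ∨ ¬R
¬(V ∧ Z ∧ Y) = ¬V ∨ ¬Z ∨ ¬Y

¬V ∨ ¬Z ∨ ¬Y


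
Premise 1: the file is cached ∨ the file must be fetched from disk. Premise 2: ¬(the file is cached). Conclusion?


Disjunctive syllogism: P ∨ Q, ¬P ⊢ Q
Disjunction: the file is cached ∨ the file must be fetched from disk
We know it is not the case that the file is cached.
By disjunctive syllogism, the other disjunct must be true.

The file must be fetched from disk


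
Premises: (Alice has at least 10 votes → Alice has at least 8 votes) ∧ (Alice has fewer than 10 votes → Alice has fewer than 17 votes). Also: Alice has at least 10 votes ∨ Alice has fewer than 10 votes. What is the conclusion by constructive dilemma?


Constructive dilemma: (P → Q) ∧ (R → S), P ∨ R ⊢ Q ∨ S
Premise 1: Alice has at least 10 votes → Alice has at least 8 votes
Premise 2: Alice has fewer than 10 votes → Alice has fewer than 17 votes
Premise 3: Alice has at least 10 votes ∨ Alice has fewer than 10 votes
Case 1: Assuming Alice has at least 10 votes, then by Premise 1, Alice has at least 8 votes.
Case 2: Assuming Alice has fewer than 10 votes, then by Premise 2, Alice has fewer than 17 votes.
Since one of Alice has at least 10 votes or Alice has fewer than 10 votes must hold, we get Alice has at least 8 votes or Alice has fewer than 17 votes.

Alice has at least 8 votes or Alice has fewer than 17 votes.


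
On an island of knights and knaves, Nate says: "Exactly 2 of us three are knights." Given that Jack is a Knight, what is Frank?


Nate claims exactly 2 knights among Nate, Jack, Frank.
Given: Jack is a Knight.

Case 1: Nate is a Knight (tells truth)
  Then exactly 2 of the three are knights.
  Counting Nate, Jack: 2 knight(s) so far. Need 0 more → Frank = Knave.
Case 2: Nate is a Knave (lies)
  Then the count is NOT 2.
  If Frank = Knight, count = 2 = 2 → claim would be true, contradicts lie.
  If Frank = Knave, count = 1 ≠ 2 → lie confirmed ✓

Frank is a Knave.

Knave


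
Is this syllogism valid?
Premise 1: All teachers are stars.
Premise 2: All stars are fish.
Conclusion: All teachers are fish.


Premise 1: All teachers are stars.
Premise 2: All stars are fish.
Conclusion: All teachers are fish.
Barbara syllogism (AAA-1): All A are B, All B are C → All A are C.
Middle term (stars) distributed in premise 2.

Valid


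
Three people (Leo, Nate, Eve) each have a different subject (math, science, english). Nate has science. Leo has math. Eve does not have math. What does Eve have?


From clues:
  Leo → math
  Nate → science
By elimination, Eve gets the remaining.

english


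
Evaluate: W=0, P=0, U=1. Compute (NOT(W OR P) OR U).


W OR P = 0
NOT(0) = 1
1 OR 1 = 1

1


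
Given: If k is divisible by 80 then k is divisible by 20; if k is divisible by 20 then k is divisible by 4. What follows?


Hypothetical syllogism: P → Q, Q → R ⊢ P → R
Premise 1: k is divisible by 80 → k is divisible by 20
Premise 2: k is divisible by 20 → k is divisible by 4
Chain the implications: the middle term (k is divisible by 20) links the two.
Conclusion: If k is divisible by 80, then k is divisible by 4.

If k is divisible by 80, then k is divisible by 4.


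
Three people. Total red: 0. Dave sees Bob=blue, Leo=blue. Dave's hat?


Total red = 0, seen red = 0
Own red = 0 - 0 = 0
Dave's hat is blue.

blue


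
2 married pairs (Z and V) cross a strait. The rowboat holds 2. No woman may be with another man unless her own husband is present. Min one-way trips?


Label couples Z and V.
1. WZ+WV → (far: WZ,WV; near: HZ,HV)
2. WZ ←   (far: WV; near: HZ,HV,WZ)
3. HZ+HV → (far: HZ,HV,WV; near: WZ)
4. HZ ←   (far: HV,WV; near: HZ,WZ)  — HZ returns, since WZ is alone on near bank
5. HZ+WZ → (far: all four; near: empty)
Every state respects the constraint.
Minimum trips = 5

5


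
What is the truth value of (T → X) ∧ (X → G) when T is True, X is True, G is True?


T = True, X = True, G = True
Step 1: T → X is false only when T=True and X=False. Result: True
Step 2: X → G is false only when X=True and G=False. Result: True
Step 3: True ∧ True = True

True


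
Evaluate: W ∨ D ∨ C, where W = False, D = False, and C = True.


W = False, D = False, C = True
Step 1: W ∨ D = False OR False = False
Step 2: False ∨ C = False OR True = True
OR is true when at least one operand is true.

True


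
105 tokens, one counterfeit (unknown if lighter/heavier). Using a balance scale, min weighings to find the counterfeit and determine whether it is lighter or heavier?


Let n = 105. 210 possibilities (n tokens × lighter/heavier); each weighing has 3 outcomes.
Bound for k weighings: say the first weighing puts j tokens on each pan. If it tips, the 2j weighed tokens remain suspects (each with a known direction) and k-1 weighings give 3^(k-1) outcomes; 3^(k-1) is odd, so 2j ≤ 3^(k-1) - 1. If it balances, the n - 2j unweighed tokens remain with direction unknown: 2(n - 2j) ≤ 3^(k-1) - 1 by the same parity argument. Adding, n ≤ (3^(k-1) - 1) + (3^(k-1) - 1)/2 = (3^k - 3)/2, and the classical three-group strategy achieves this (3 tokens in 2 weighings, 12 in 3, 39 in 4, 120 in 5).
So we need the smallest k with (3^k - 3)/2 ≥ 105.
k = 4: (3^4 - 3)/2 = 39 < 105 ✗
k = 5: (3^5 - 3)/2 = 120 ≥ 105 ✓

5


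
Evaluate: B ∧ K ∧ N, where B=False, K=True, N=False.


B = False, K = True, N = False
Expression: B ∧ K ∧ N
Step 1: B ∧ K = False AND True = False
Step 2: (False) ∧ N = False AND False = False

False


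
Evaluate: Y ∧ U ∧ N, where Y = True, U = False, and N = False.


Y = True, U = False, N = False
Step 1: Y ∧ U = True AND False = False
Step 2: (False) ∧ N = (False) AND False = False
AND is true only when ALL operands are true.

False


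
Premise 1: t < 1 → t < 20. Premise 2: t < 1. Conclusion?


Modus ponens: P → Q, P ⊢ Q
P: t < 1
Q: t < 20
We have P → Q and P is true.
By modus ponens, Q must be true.

t < 20


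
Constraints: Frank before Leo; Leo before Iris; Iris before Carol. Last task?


Constraints: Frank before Leo; Leo before Iris; Iris before Carol
The last task can have nothing scheduled after it, so it must never appear on the left of a 'before'.
Tasks appearing before some other task: Frank, Leo, Iris.
The only task not in that list is Carol → it is last.

Carol


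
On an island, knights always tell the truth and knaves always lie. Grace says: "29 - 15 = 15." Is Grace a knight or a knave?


Statement: "29 - 15 = 15."
Actual: 29 - 15 = 14
Claimed: 15
Statement is FALSE → Grace lies → Knave

Knave


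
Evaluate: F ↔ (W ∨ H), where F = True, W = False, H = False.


F = True, W = False, H = False
Step 1: W ∨ H = False OR False = False
Step 2: F ↔ (False): true when both sides have same truth value.
Result: True ↔ False = False

False


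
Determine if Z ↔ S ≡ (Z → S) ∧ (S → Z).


Expression 1: Z ↔ S
Expression 2: (Z → S) ∧ (S → Z)
Truth table (Z S | Expr1 Expr2):
  T T |   T     T
  T F |   F     F
  F T |   F     F
  F F |   T     T
All 4 rows agree, so the expressions are logically equivalent.

Yes


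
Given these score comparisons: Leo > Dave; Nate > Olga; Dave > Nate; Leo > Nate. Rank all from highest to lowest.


Constraints: Leo > Dave; Nate > Olga; Dave > Nate; Leo > Nate
Method: at each step, the next-highest is the one remaining person who never appears on the smaller side of a constraint between remaining people.
  Step 1: remaining {Dave, Nate, Leo, Olga}; on the smaller side: {Dave, Nate, Olga} → Leo is next (Leo > Dave; Leo > Nate).
  Step 2: remaining {Dave, Nate, Olga}; on the smaller side: {Nate, Olga} → Dave is next (Dave > Nate).
  Step 3: remaining {Nate, Olga}; on the smaller side: {Olga} → Nate is next (Nate > Olga).
  Step 4: only Olga remains → lowest.
Final ranking (highest to lowest):

Leo > Dave > Nate > Olga


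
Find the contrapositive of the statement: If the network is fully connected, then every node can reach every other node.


Original: If the network is fully connected, then every node can reach every other node
Contrapositive: If ¬Q, then ¬P
Negate Q: not (every node can reach every other node)
Negate P: not (the network is fully connected)

If not (every node can reach every other node), then not (the network is fully connected).


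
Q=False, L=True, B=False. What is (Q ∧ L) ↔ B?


Q = False, L = True, B = False
Expression: (Q ∧ L) ↔ B
Step 1: Q ∧ L = False AND True = False
Step 2: (False) ↔ B = (False iff False) = True

True


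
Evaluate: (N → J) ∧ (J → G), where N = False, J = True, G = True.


N = False, J = True, G = True
Step 1: N → J is false only when N=True and J=False. Result: True
Step 2: J → G is false only when J=True and G=False. Result: True
Step 3: True ∧ True = True

True


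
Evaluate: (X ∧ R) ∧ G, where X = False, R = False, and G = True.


X = False, R = False, G = True
Step 1: X ∧ R = False AND False = False
Step 2: False ∧ G = False AND True = False
AND is true only when ALL operands are true.

False


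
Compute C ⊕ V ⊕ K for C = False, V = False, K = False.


C = False, V = False, K = False
Step 1: C ⊕ V = False XOR False = False
Step 2: False ⊕ K = False XOR False = False
XOR is true when an odd number of operands are true.

False


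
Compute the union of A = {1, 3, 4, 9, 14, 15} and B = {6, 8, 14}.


A = {1, 3, 4, 9, 14, 15}
B = {6, 8, 14}
Operation: union
All elements combined: 1, 3, 4, 6, 8, 9, 14, 15

{1, 3, 4, 6, 8, 9, 14, 15}


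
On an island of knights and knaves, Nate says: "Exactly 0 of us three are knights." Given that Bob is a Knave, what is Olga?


Nate claims exactly 0 knights among Nate, Bob, Olga.
Given: Bob is a Knave.

Case 1: Nate is a Knight (tells truth)
  Then exactly 0 of the three are knights.
  Counting Nate, Bob: 1 knight(s) so far. Need -1 more → impossible.
Case 2: Nate is a Knave (lies)
  Then the count is NOT 0.
  If Olga = Knave, count = 0 = 0 → claim would be true, contradicts lie.
  If Olga = Knight, count = 1 ≠ 0 → lie confirmed ✓

Olga is a Knight.

Knight


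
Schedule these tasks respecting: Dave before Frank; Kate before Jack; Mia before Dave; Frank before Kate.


Constraints: Dave before Frank; Kate before Jack; Mia before Dave; Frank before Kate
Method: repeatedly schedule the remaining task that has no remaining task required before it.
  Step 1: remaining {Frank, Jack, Dave, Mia, Kate}; every task except Mia still has a predecessor pending → schedule Mia.
  Step 2: remaining {Frank, Jack, Dave, Kate}; every task except Dave still has a predecessor pending → schedule Dave.
  Step 3: remaining {Frank, Jack, Kate}; every task except Frank still has a predecessor pending → schedule Frank.
  Step 4: remaining {Jack, Kate}; every task except Kate still has a predecessor pending → schedule Kate.
  Step 5: only Jack remains → schedule Jack.
Resulting order:

Mia → Dave → Frank → Kate → Jack


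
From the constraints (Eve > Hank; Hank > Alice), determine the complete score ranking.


Constraints: Eve > Hank; Hank > Alice
Method: at each step, the next-highest is the one remaining person who never appears on the smaller side of a constraint between remaining people.
  Step 1: remaining {Alice, Eve, Hank}; on the smaller side: {Alice, Hank} → Eve is next (Eve > Hank).
  Step 2: remaining {Alice, Hank}; on the smaller side: {Alice} → Hank is next (Hank > Alice).
  Step 3: only Alice remains → lowest.
Final ranking (highest to lowest):

Eve > Hank > Alice


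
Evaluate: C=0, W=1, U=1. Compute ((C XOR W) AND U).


C XOR W = 0^1 = 1
1 AND 1 = 1

1


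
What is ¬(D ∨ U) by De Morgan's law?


De Morgan's law: ¬(P ∨ Q) ≡ ¬P ∧ ¬Q
¬(D ∨ U) = ¬D ∧ ¬U

¬D ∧ ¬U


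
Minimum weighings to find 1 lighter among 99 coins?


Each weighing has 3 outcomes (left heavy / balance / right heavy), so k weighings distinguish at most 3^k cases; splitting into three near-equal groups achieves this.
Need 3^k ≥ 99: 3^4 = 81 < 99 ≤ 3^5 = 243
k = ⌈log₃(99)⌉ = 5

5


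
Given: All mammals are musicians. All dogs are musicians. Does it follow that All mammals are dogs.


Premise 1: All mammals are musicians.
Premise 2: All dogs are musicians.
Conclusion: All mammals are dogs.
Fallacy: undistributed middle. musicians is predicate in both.
Counterexample: mammals and dogs could be disjoint subsets of musicians.

Invalid


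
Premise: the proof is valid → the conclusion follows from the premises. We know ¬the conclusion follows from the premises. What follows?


Modus tollens: P → Q, ¬Q ⊢ ¬P
P: the proof is valid
Q: the conclusion follows from the premises
We have P → Q and Q is false.
By modus tollens, P must be false.

It is not the case that the proof is valid


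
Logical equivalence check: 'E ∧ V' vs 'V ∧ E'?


Expression 1: E ∧ V
Expression 2: V ∧ E
Truth table (E V | Expr1 Expr2):
  T T |   T     T
  T F |   F     F
  F T |   F     F
  F F |   F     F
All 4 rows agree, so the expressions are logically equivalent.

Yes


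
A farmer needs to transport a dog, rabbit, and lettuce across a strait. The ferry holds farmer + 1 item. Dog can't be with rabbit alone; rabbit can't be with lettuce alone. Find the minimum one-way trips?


1. farmer+rabbit → 2. farmer ← 3. farmer+dog → 4. farmer+rabbit ← 5. farmer+lettuce → 6. farmer ← 7. farmer+rabbit →
Minimum trips = 7

7


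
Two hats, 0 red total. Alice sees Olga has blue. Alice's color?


Total red = 0, Olga = blue
Red accounted for: 0
Remaining for Alice: 0
Alice's hat is blue.

blue


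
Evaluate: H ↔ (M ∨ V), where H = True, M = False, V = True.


H = True, M = False, V = True
Step 1: M ∨ V = False OR True = True
Step 2: H ↔ (True): true when both sides have same truth value.
Result: True ↔ True = True

True


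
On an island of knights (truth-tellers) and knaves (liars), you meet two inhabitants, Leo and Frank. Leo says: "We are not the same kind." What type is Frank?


Leo says: "We are not the same kind."
Case 1: Leo is a Knight (truth-teller)
  Statement is true → they ARE different → Frank is a Knave
Case 2: Leo is a Knave (liar)
  Statement is false → they are NOT different → Frank is a Knave
In both cases, Frank is a Knave.

Knave


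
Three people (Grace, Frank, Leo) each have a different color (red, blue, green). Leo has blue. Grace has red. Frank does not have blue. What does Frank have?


From clues:
  Leo → blue
  Grace → red
By elimination, Frank gets the remaining.

green


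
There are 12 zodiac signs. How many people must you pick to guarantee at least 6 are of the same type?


Pigeonhole: to guarantee k in one of n categories, need (k-1)×n + 1.
k = 6, n = 12
Minimum = (6-1) × 12 + 1 = 5 × 12 + 1

61


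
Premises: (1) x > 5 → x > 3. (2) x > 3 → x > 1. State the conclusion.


Hypothetical syllogism: P → Q, Q → R ⊢ P → R
Premise 1: x > 5 → x > 3
Premise 2: x > 3 → x > 1
Chain the implications: the middle term (x > 3) links the two.
Conclusion: If x > 5, then x > 1.

If x > 5, then x > 1.


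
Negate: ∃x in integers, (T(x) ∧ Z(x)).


Original: ∃x (T(x) ∧ Z(x))
Rule: ¬∀→∃, ¬∃→∀, negate predicate.
Negation: ∀x (¬T(x) ∨ ¬Z(x))

∀x (¬T(x) ∨ ¬Z(x))


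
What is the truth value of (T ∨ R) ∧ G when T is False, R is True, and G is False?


T = False, R = True, G = False
Step 1: T ∨ R = False OR True = True
Step 2: True ∧ G = True AND False = False
OR is true when at least one operand is true; AND requires both.

False


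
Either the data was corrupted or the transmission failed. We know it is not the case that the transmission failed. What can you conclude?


Disjunctive syllogism: P ∨ Q, ¬P ⊢ Q
Disjunction: the data was corrupted ∨ the transmission failed
We know it is not the case that the transmission failed.
By disjunctive syllogism, the other disjunct must be true.

The data was corrupted


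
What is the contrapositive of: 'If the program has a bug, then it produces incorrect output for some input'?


Original: If the program has a bug, then it produces incorrect output for some input
Contrapositive: If ¬Q, then ¬P
Negate Q: not (it produces incorrect output for some input)
Negate P: not (the program has a bug)

If not (it produces incorrect output for some input), then not (the program has a bug).


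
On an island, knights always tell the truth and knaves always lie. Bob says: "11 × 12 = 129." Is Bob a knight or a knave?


Statement: "11 × 12 = 129."
Actual: 11 × 12 = 132
Claimed: 129
Statement is FALSE → Bob lies → Knave

Knave


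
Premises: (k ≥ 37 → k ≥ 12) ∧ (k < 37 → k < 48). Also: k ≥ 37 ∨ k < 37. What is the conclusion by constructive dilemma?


Constructive dilemma: (P → Q) ∧ (R → S), P ∨ R ⊢ Q ∨ S
Premise 1: k ≥ 37 → k ≥ 12
Premise 2: k < 37 → k < 48
Premise 3: k ≥ 37 ∨ k < 37
Case 1: Assuming k ≥ 37, then by Premise 1, k ≥ 12.
Case 2: Assuming k < 37, then by Premise 2, k < 48.
Since one of k ≥ 37 or k < 37 must hold, we get k ≥ 12 or k < 48.

k ≥ 12 or k < 48.


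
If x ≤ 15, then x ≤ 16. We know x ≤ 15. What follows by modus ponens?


Modus ponens: P → Q, P ⊢ Q
P: x ≤ 15
Q: x ≤ 16
We have P → Q and P is true.
By modus ponens, Q must be true.

x ≤ 16


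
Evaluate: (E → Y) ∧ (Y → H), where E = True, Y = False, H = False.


E = True, Y = False, H = False
Step 1: E → Y is false only when E=True and Y=False. Result: False
Step 2: Y → H is false only when Y=True and H=False. Result: True
Step 3: False ∧ True = False

False


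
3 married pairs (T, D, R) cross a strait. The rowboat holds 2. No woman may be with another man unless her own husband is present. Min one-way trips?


Label couples T, D, R (H = husband, W = wife).
Counting alone: 6 people, the rowboat carries 2 and someone must bring it back, so each round trip nets at most +1 on the far side until the last crossing → at least 9 trips. The jealousy constraint makes 9 impossible; the shortest valid schedule has 11:
1. WT+WD →  (far: WT,WD; near: HT,HD,HR,WR)
2. WT ←       (far: WD; near: HT,HD,HR,WT,WR)
3. WT+WR →  (far: WT,WD,WR; near: HT,HD,HR)
4. WT ←       (far: WD,WR; near: HT,HD,HR,WT)
5. HD+HR →  (far: HD,WD,HR,WR; near: HT,WT)
6. HD+WD ←  (far: HR,WR; near: HT,WT,HD,WD)
7. HT+HD →  (far: HT,HD,HR,WR; near: WT,WD)
8. WR ←       (far: HT,HD,HR; near: WT,WD,WR)
9. WT+WD →  (far: HT,WT,HD,WD,HR; near: WR)
10. HR ←      (far: HT,WT,HD,WD; near: HR,WR)
11. HR+WR → (far: all six; near: empty)
In every state each wife is either with her husband or with no other man.
Minimum trips = 11

11


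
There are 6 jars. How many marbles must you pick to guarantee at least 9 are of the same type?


Pigeonhole: to guarantee k in one of n categories, need (k-1)×n + 1.
k = 9, n = 6
Minimum = (9-1) × 6 + 1 = 8 × 6 + 1

49


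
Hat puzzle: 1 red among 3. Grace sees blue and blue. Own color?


Total red = 1, seen red = 0
Own red = 1 - 0 = 1
Grace's hat is red.

red


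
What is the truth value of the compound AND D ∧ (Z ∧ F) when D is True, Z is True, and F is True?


D = True, Z = True, F = True
Step 1: Z ∧ F = True AND True = True
Step 2: D ∧ True = True AND True = True
AND is true only when ALL operands are true.

True


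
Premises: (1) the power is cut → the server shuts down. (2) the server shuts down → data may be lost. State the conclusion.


Hypothetical syllogism: P → Q, Q → R ⊢ P → R
Premise 1: the power is cut → the server shuts down
Premise 2: the server shuts down → data may be lost
Chain the implications: the middle term (the server shuts down) links the two.
Conclusion: If the power is cut, then data may be lost.

If the power is cut, then data may be lost.


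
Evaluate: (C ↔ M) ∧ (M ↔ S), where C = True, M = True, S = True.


C = True, M = True, S = True
Step 1: C ↔ M is true when C and M have the same value. Result: True
Step 2: M ↔ S is true when M and S have the same value. Result: True
Step 3: True ∧ True = True

True


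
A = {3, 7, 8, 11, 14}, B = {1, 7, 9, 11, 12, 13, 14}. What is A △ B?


A = {3, 7, 8, 11, 14}
B = {1, 7, 9, 11, 12, 13, 14}
Operation: symmetric difference
In A only: [3, 8], in B only: [1, 9, 12, 13]

{1, 3, 8, 9, 12, 13}


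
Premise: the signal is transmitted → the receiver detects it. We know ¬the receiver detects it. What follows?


Modus tollens: P → Q, ¬Q ⊢ ¬P
P: the signal is transmitted
Q: the receiver detects it
We have P → Q and Q is false.
By modus tollens, P must be false.

It is not the case that the signal is transmitted


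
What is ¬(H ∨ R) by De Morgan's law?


De Morgan's law: ¬(P ∨ Q) ≡ ¬P ∧ ¬Q
¬(H ∨ R) = ¬H ∧ ¬R

¬H ∧ ¬R


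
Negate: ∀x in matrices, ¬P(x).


Original: ∀x ¬P(x)
Rule: ¬∀→∃, ¬∃→∀, negate predicate.
Negation: ∃x P(x)

∃x P(x)


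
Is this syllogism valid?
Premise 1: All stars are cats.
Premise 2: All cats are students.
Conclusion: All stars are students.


Premise 1: All stars are cats.
Premise 2: All cats are students.
Conclusion: All stars are students.
Barbara syllogism (AAA-1): All A are B, All B are C → All A are C.
Middle term (cats) distributed in premise 2.

Valid
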